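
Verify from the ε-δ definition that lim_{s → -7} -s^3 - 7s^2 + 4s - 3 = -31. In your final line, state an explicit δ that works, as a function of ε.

Let ε > 0 be given. We want δ > 0 such that 0 < |s + 7| < δ implies |(-s^3 - 7s^2 + 4s - 3) + 31| < ε.
(-s^3 - 7s^2 + 4s - 3) + 31 = -s^3 - 7s^2 + 4s + 28 = (s + 7)(-s^2 + 4).
So |(-s^3 - 7s^2 + 4s - 3) + 31| = |s + 7|·|-s^2 + 4|.
Require δ ≤ 1. Then |s + 7| < 1 gives |s| < 8, and by the triangle inequality |-s^2 + 4| ≤ 8^2 + 4 = 68.
Hence |(-s^3 - 7s^2 + 4s - 3) + 31| ≤ 68|s + 7| < ε provided |s + 7| < ε/68.
Take δ = min(1, ε/68). Then 0 < |s + 7| < δ gives both |s + 7| < 1 and |s + 7| < ε/68, so |(-s^3 - 7s^2 + 4s - 3) + 31| < ε.

δ = min(1, ε/68)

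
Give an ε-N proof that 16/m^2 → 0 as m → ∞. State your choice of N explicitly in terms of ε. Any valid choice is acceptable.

Suppose ε > 0. For m ≥ 1, |16/m^2 − 0| = 16/m^2.
16/m^2 < ε ⇔ m^2 > 16/ε ⇔ m > (16/ε)^{1/2}.
Take N = (16/ε)^{1/2}. Then m > N implies 16/m^2 < ε.

N = (16/ε)^{1/2}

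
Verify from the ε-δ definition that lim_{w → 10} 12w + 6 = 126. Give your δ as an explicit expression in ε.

δ = ε/12

Let ε > 0 be given. We need δ > 0 so that 0 < |w − 10| < δ implies |(12w + 6) − 126| < ε.
Since (12w + 6) − 126 = 12(w − 10), we have |(12w + 6) − 126| = 12|w − 10|.
So 12|w − 10| < ε exactly when |w − 10| < ε/12.
Choosing δ = ε/12 gives |(12w + 6) − 126| = 12|w − 10| < ε whenever |w − 10| < δ.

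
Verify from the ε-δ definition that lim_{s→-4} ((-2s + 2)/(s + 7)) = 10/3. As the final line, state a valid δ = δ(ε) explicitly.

δ = min(3/2, (9/32)ε)

Fix ε > 0. We want δ > 0 with 0 < |s + 4| < δ ⇒ |(-2s + 2)/(s + 7) − (10/3)| < ε.
Combining over a common denominator, (-2s + 2)/(s + 7) − (10/3) = [(-2s + 2)·3 − 10·(s + 7)] / [3·(s + 7)] = -16(s + 4) / (3(s + 7)).
So |(-2s + 2)/(s + 7) − (10/3)| = 16|s + 4| / (3·|s + 7|).
Require δ ≤ 3/2, so |s + 7| ≥ |3| − |s + 4| > 3 − 3/2 = 3/2.
Hence |(-2s + 2)/(s + 7) − (10/3)| < 16|s + 4|/(3·(3/2)) = (32/9)|s + 4|, which is < ε once |s + 4| < (9/32)ε.
Take δ = min(3/2, (9/32)ε). Then 0 < |s + 4| < δ forces both bounds, so |(-2s + 2)/(s + 7) − (10/3)| < ε.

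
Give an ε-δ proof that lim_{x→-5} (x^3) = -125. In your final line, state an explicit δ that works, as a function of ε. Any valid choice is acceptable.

δ = min(1, ε/91)

Let ε > 0 be given. We seek δ > 0 with 0 < |x + 5| < δ ⇒ |x^3 + 125| < ε.
Factor: x^3 + 125 = (x + 5)(x^2 - 5x + 25), so |x^3 + 125| = |x + 5|·|x^2 - 5x + 25|.
Restrict δ ≤ 1. Then |x + 5| < 1 gives |x| < 6, so by the triangle inequality |x^2 - 5x + 25| ≤ 6^2 + 5·6 + 25 = 91.
Hence |x^3 + 125| ≤ 91|x + 5|, which is < ε once |x + 5| < ε/91.
Take δ = min(1, ε/91). If 0 < |x + 5| < δ then both bounds hold and |x^3 + 125| ≤ 91|x + 5| < 91·(ε/91) = ε.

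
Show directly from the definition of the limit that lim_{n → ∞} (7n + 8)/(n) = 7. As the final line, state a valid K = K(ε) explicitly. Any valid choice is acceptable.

K = 8/ε

Fix ε > 0. For n ≥ 1, |(7n + 8)/(n) − 7| = |8|/((n)) = 8/((n)).
Since n ≥ n for n ≥ 1, this is ≤ 8/(n) = 8/n.
So |(7n + 8)/(n) − 7| < ε whenever n > 8/ε.
Take K = 8/ε. If n > K then |(7n + 8)/(n) − 7| ≤ 8/n < ε.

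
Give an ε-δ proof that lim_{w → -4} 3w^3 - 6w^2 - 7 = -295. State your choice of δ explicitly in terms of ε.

δ = min(1, ε/237)

Suppose ε > 0. We want δ > 0 such that 0 < |w + 4| < δ implies |(3w^3 - 6w^2 - 7) + 295| < ε.
(3w^3 - 6w^2 - 7) + 295 = 3w^3 - 6w^2 + 288 = (w + 4)(3w^2 - 18w + 72).
So |(3w^3 - 6w^2 - 7) + 295| = |w + 4|·|3w^2 - 18w + 72|.
Require δ ≤ 1. Then |w + 4| < 1 gives |w| < 5, and by the triangle inequality |3w^2 - 18w + 72| ≤ 3·5^2 + 18·5 + 72 = 237.
Hence |(3w^3 - 6w^2 - 7) + 295| ≤ 237|w + 4| < ε provided |w + 4| < ε/237.
Choosing δ = min(1, ε/237) ensures both conditions, hence |(3w^3 - 6w^2 - 7) + 295| < ε.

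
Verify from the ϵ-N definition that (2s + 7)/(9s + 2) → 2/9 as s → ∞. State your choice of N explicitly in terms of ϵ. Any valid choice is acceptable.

N = (59/81)/ϵ

Fix ϵ > 0. We seek N > 0 such that s > N implies |(2s + 7)/(9s + 2) − (2/9)| < ϵ.
(2s + 7)/(9s + 2) − (2/9) = (9(2s + 7) − 2(9s + 2)) / (9(9s + 2)) = 59/(9(9s + 2)).
For s > 0 we have 9s + 2 > 9s, so |(2s + 7)/(9s + 2) − (2/9)| = 59/(9(9s + 2)) < 59/(9·9s) = (59/81)/s.
Thus |(2s + 7)/(9s + 2) − (2/9)| < ϵ whenever s > (59/81)/ϵ.
Take N = (59/81)/ϵ. If s > N then |(2s + 7)/(9s + 2) − (2/9)| < (59/81)/s < ϵ.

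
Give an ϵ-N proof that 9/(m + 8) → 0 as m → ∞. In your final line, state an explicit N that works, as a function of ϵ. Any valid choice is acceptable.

N = 9/ϵ

Let ϵ > 0 be given. For m ≥ 1, |9/(m + 8) − 0| = 9/(m + 8) ≤ 9/m.
We need 9/m < ϵ, i.e. m > 9/ϵ.
Take N = 9/ϵ. If m > N then |9/(m + 8)| ≤ 9/m < ϵ.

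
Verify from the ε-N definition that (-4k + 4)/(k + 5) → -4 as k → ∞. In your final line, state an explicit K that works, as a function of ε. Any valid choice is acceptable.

Suppose ε > 0. For k ≥ 1, |(-4k + 4)/(k + 5) + 4| = |24|/((k + 5)) = 24/((k + 5)).
Since k + 5 ≥ k for k ≥ 1, this is ≤ 24/(k) = 24/k.
So |(-4k + 4)/(k + 5) + 4| < ε whenever k > 24/ε.
Take K = 24/ε. If k > K then |(-4k + 4)/(k + 5) + 4| ≤ 24/k < ε.

K = 24/ε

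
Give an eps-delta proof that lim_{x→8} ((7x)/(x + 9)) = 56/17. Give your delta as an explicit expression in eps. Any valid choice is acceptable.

delta = min(17/2, (289/126)eps)

Let eps > 0. We want delta > 0 with 0 < |x − 8| < delta ⇒ |(7x)/(x + 9) − (56/17)| < eps.
Combining over a common denominator, (7x)/(x + 9) − (56/17) = [(7x)·17 − 56·(x + 9)] / [17·(x + 9)] = 63(x − 8) / (17(x + 9)).
So |(7x)/(x + 9) − (56/17)| = 63|x − 8| / (17·|x + 9|).
Require delta ≤ 17/2, so |x + 9| ≥ |17| − |x − 8| > 17 − 17/2 = 17/2.
Hence |(7x)/(x + 9) − (56/17)| < 63|x − 8|/(17·(17/2)) = (126/289)|x − 8|, which is < eps once |x − 8| < (289/126)eps.
Take delta = min(17/2, (289/126)eps). Then 0 < |x − 8| < delta forces both bounds, so |(7x)/(x + 9) − (56/17)| < eps.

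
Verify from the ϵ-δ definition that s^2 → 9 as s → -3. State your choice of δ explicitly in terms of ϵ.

Let ϵ > 0 be given. We seek δ > 0 with 0 < |s + 3| < δ ⇒ |s^2 − 9| < ϵ.
Factor: s^2 − 9 = (s + 3)(s - 3), so |s^2 − 9| = |s + 3|·|s - 3|.
Restrict δ ≤ 1. Then |s + 3| < 1 gives |s| < 4, so by the triangle inequality |s - 3| ≤ 4 + 3 = 7.
Hence |s^2 − 9| ≤ 7|s + 3|, which is < ϵ once |s + 3| < ϵ/7.
Take δ = min(1, ϵ/7). If 0 < |s + 3| < δ then both bounds hold and |s^2 − 9| ≤ 7|s + 3| < 7·(ϵ/7) = ϵ.

δ = min(1, ϵ/7)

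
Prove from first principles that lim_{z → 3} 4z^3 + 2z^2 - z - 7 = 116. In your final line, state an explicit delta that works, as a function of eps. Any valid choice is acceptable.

Let eps > 0. We want delta > 0 such that 0 < |z − 3| < delta implies |(4z^3 + 2z^2 - z - 7) − 116| < eps.
(4z^3 + 2z^2 - z - 7) − 116 = 4z^3 + 2z^2 - z - 123 = (z − 3)(4z^2 + 14z + 41).
So |(4z^3 + 2z^2 - z - 7) − 116| = |z − 3|·|4z^2 + 14z + 41|.
Assume first that |z − 3| < 2, so |z| < 5. Then |4z^2 + 14z + 41| ≤ 4·5^2 + 14·5 + 41 = 211.
Hence |(4z^3 + 2z^2 - z - 7) − 116| ≤ 211|z − 3| < eps provided |z − 3| < eps/211.
Take delta = min(2, eps/211). Then 0 < |z − 3| < delta gives both |z − 3| < 2 and |z − 3| < eps/211, so |(4z^3 + 2z^2 - z - 7) − 116| < eps.

delta = min(2, eps/211)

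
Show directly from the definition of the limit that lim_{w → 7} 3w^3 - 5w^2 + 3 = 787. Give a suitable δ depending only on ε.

δ = min(1, ε/432)

Fix ε > 0. We want δ > 0 such that 0 < |w − 7| < δ implies |(3w^3 - 5w^2 + 3) − 787| < ε.
(3w^3 - 5w^2 + 3) − 787 = 3w^3 - 5w^2 - 784 = (w − 7)(3w^2 + 16w + 112).
So |(3w^3 - 5w^2 + 3) − 787| = |w − 7|·|3w^2 + 16w + 112|.
Require δ ≤ 1. Then |w − 7| < 1 gives |w| < 8, and by the triangle inequality |3w^2 + 16w + 112| ≤ 3·8^2 + 16·8 + 112 = 432.
Hence |(3w^3 - 5w^2 + 3) − 787| ≤ 432|w − 7| < ε provided |w − 7| < ε/432.
Choosing δ = min(1, ε/432) ensures both conditions, hence |(3w^3 - 5w^2 + 3) − 787| < ε.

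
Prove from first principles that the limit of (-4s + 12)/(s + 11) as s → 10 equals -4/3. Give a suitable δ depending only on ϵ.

δ = min(21/2, (63/16)ϵ)

Let ϵ > 0. We want δ > 0 with 0 < |s − 10| < δ ⇒ |(-4s + 12)/(s + 11) + 4/3| < ϵ.
Combining over a common denominator, (-4s + 12)/(s + 11) + 4/3 = [(-4s + 12)·21 − (-28)·(s + 11)] / [21·(s + 11)] = -56(s − 10) / (21(s + 11)).
So |(-4s + 12)/(s + 11) + 4/3| = 56|s − 10| / (21·|s + 11|).
Restrict δ ≤ 21/2. Then |s − 10| < 21/2 gives |s + 11| = |(s − 10) + 21| ≥ 21 − 21/2 = 21/2.
Hence |(-4s + 12)/(s + 11) + 4/3| < 56|s − 10|/(21·(21/2)) = (16/63)|s − 10|, which is < ϵ once |s − 10| < (63/16)ϵ.
Take δ = min(21/2, (63/16)ϵ). Then 0 < |s − 10| < δ forces both bounds, so |(-4s + 12)/(s + 11) + 4/3| < ϵ.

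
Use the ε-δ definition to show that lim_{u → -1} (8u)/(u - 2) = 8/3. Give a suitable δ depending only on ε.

Fix ε > 0. We want δ > 0 with 0 < |u + 1| < δ ⇒ |(8u)/(u - 2) − (8/3)| < ε.
Combining over a common denominator, (8u)/(u - 2) − (8/3) = [(8u)·(-3) − (-8)·(u - 2)] / [(-3)·(u - 2)] = -16(u + 1) / ((-3)(u - 2)).
So |(8u)/(u - 2) − (8/3)| = 16|u + 1| / (3·|u − 2|).
Restrict δ ≤ 3/2. Then |u + 1| < 3/2 gives |u − 2| = |(u + 1) + (-3)| ≥ 3 − 3/2 = 3/2.
Hence |(8u)/(u - 2) − (8/3)| < 16|u + 1|/(3·(3/2)) = (32/9)|u + 1|, which is < ε once |u + 1| < (9/32)ε.
Take δ = min(3/2, (9/32)ε). Then 0 < |u + 1| < δ forces both bounds, so |(8u)/(u - 2) − (8/3)| < ε.

δ = min(3/2, (9/32)ε)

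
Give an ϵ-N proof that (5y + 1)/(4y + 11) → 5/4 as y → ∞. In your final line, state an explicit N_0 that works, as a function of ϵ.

Let ϵ > 0 be given. We seek N_0 > 0 such that y > N_0 implies |(5y + 1)/(4y + 11) − (5/4)| < ϵ.
(5y + 1)/(4y + 11) − (5/4) = (4(5y + 1) − 5(4y + 11)) / (4(4y + 11)) = -51/(4(4y + 11)).
For y > 0 we have 4y + 11 > 4y, so |(5y + 1)/(4y + 11) − (5/4)| = 51/(4(4y + 11)) < 51/(4·4y) = (51/16)/y.
Thus |(5y + 1)/(4y + 11) − (5/4)| < ϵ whenever y > (51/16)/ϵ.
Take N_0 = (51/16)/ϵ. If y > N_0 then |(5y + 1)/(4y + 11) − (5/4)| < (51/16)/y < ϵ.

N_0 = (51/16)/ϵ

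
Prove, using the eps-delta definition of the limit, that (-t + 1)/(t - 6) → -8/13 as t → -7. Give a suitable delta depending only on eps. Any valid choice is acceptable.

delta = min(13/2, (169/10)eps)

Let eps > 0 be given. We want delta > 0 with 0 < |t + 7| < delta ⇒ |(-t + 1)/(t - 6) + 8/13| < eps.
Combining over a common denominator, (-t + 1)/(t - 6) + 8/13 = [(-t + 1)·(-13) − 8·(t - 6)] / [(-13)·(t - 6)] = 5(t + 7) / ((-13)(t - 6)).
So |(-t + 1)/(t - 6) + 8/13| = 5|t + 7| / (13·|t − 6|).
Require delta ≤ 13/2, so |t − 6| ≥ |-13| − |t + 7| > 13 − 13/2 = 13/2.
Hence |(-t + 1)/(t - 6) + 8/13| < 5|t + 7|/(13·(13/2)) = (10/169)|t + 7|, which is < eps once |t + 7| < (169/10)eps.
Take delta = min(13/2, (169/10)eps). Then 0 < |t + 7| < delta forces both bounds, so |(-t + 1)/(t - 6) + 8/13| < eps.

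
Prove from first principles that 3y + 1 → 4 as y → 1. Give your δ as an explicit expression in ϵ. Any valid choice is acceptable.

δ = ϵ/3

Let ϵ > 0 be given. We need δ > 0 so that 0 < |y − 1| < δ implies |(3y + 1) − 4| < ϵ.
|(3y + 1) − 4| = |3y - 3| = 3|y − 1|.
So 3|y − 1| < ϵ exactly when |y − 1| < ϵ/3.
Choosing δ = ϵ/3 gives |(3y + 1) − 4| = 3|y − 1| < ϵ whenever |y − 1| < δ.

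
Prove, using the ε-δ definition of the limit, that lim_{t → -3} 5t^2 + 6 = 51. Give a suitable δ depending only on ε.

δ = min(1, ε/35)

Let ε > 0. We want δ > 0 such that 0 < |t + 3| < δ implies |(5t^2 + 6) − 51| < ε.
(5t^2 + 6) − 51 = 5t^2 - 45 = (t + 3)(5t - 15).
So |(5t^2 + 6) − 51| = |t + 3|·|5t - 15|.
Require δ ≤ 1. Then |t + 3| < 1 gives |t| < 4, and by the triangle inequality |5t - 15| ≤ 5·4 + 15 = 35.
Hence |(5t^2 + 6) − 51| ≤ 35|t + 3| < ε provided |t + 3| < ε/35.
Choosing δ = min(1, ε/35) ensures both conditions, hence |(5t^2 + 6) − 51| < ε.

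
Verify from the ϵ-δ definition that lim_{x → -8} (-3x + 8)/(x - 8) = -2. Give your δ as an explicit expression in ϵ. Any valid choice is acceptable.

Suppose ϵ > 0. We want δ > 0 with 0 < |x + 8| < δ ⇒ |(-3x + 8)/(x - 8) + 2| < ϵ.
Combining over a common denominator, (-3x + 8)/(x - 8) + 2 = [(-3x + 8)·(-16) − 32·(x - 8)] / [(-16)·(x - 8)] = 16(x + 8) / ((-16)(x - 8)).
So |(-3x + 8)/(x - 8) + 2| = 16|x + 8| / (16·|x − 8|).
Restrict δ ≤ 8. Then |x + 8| < 8 gives |x − 8| = |(x + 8) + (-16)| ≥ 16 − 8 = 8.
Hence |(-3x + 8)/(x - 8) + 2| < 16|x + 8|/(16·8) = (1/8)|x + 8|, which is < ϵ once |x + 8| < 8ϵ.
Take δ = min(8, 8ϵ). Then 0 < |x + 8| < δ forces both bounds, so |(-3x + 8)/(x - 8) + 2| < ϵ.

δ = min(8, 8ϵ)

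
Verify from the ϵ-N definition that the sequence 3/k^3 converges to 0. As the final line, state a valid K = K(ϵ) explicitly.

Fix ϵ > 0. For k ≥ 1, |3/k^3 − 0| = 3/k^3.
3/k^3 < ϵ ⇔ k^3 > 3/ϵ ⇔ k > (3/ϵ)^{1/3}.
Take K = (3/ϵ)^{1/3}. Then k > K implies 3/k^3 < ϵ.

K = (3/ϵ)^{1/3}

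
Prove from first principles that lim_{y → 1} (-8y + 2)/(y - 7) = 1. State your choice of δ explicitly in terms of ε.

δ = min(3, (1/3)ε)

Let ε > 0 be given. We want δ > 0 with 0 < |y − 1| < δ ⇒ |(-8y + 2)/(y - 7) − 1| < ε.
Combining over a common denominator, (-8y + 2)/(y - 7) − 1 = [(-8y + 2)·(-6) − (-6)·(y - 7)] / [(-6)·(y - 7)] = 54(y − 1) / ((-6)(y - 7)).
So |(-8y + 2)/(y - 7) − 1| = 54|y − 1| / (6·|y − 7|).
Require δ ≤ 3, so |y − 7| ≥ |-6| − |y − 1| > 6 − 3 = 3.
Hence |(-8y + 2)/(y - 7) − 1| < 54|y − 1|/(6·3) = 3|y − 1|, which is < ε once |y − 1| < (1/3)ε.
Take δ = min(3, (1/3)ε). Then 0 < |y − 1| < δ forces both bounds, so |(-8y + 2)/(y - 7) − 1| < ε.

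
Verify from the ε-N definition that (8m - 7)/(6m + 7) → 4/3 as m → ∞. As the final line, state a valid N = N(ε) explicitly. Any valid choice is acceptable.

N = (49/18)/ε

Let ε > 0. For m ≥ 1, |(8m - 7)/(6m + 7) − (4/3)| = |-98|/(6(6m + 7)) = 98/(6(6m + 7)).
Since 6m + 7 ≥ 6m for m ≥ 1, this is ≤ 98/(6·6m) = (49/18)/m.
So |(8m - 7)/(6m + 7) − (4/3)| < ε whenever m > (49/18)/ε.
Take N = (49/18)/ε. If m > N then |(8m - 7)/(6m + 7) − (4/3)| ≤ (49/18)/m < ε.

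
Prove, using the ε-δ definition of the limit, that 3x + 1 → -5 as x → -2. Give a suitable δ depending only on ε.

δ = ε/3

Fix ε > 0. We need δ > 0 so that 0 < |x + 2| < δ implies |(3x + 1) + 5| < ε.
Since (3x + 1) + 5 = 3(x + 2), we have |(3x + 1) + 5| = 3|x + 2|.
So 3|x + 2| < ε exactly when |x + 2| < ε/3.
Take δ = ε/3. If 0 < |x + 2| < δ then |(3x + 1) + 5| = 3|x + 2| < 3·(ε/3) = ε.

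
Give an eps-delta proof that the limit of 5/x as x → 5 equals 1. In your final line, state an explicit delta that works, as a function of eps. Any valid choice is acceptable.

Let eps > 0. We seek delta > 0 such that 0 < |x − 5| < delta implies |5/x − 1| < eps.
|5/x − 1| = 5·|5 − x|/(5·|x|) = 5|x − 5|/(5|x|).
Require delta ≤ 5/2 so that |x| > 5 − 5/2 = 5/2, hence 5|x| > 25/2.
Then |5/x − 1| < 5|x − 5|/(25/2), which is < eps when |x − 5| < (5/2)eps.
Take delta = min(5/2, (5/2)eps). Then 0 < |x − 5| < delta gives both |x − 5| < 5/2 and |x − 5| < (5/2)eps, so |5/x − 1| < eps.

delta = min(5/2, (5/2)eps)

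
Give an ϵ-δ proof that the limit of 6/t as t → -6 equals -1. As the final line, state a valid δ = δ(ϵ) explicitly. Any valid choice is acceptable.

δ = min(3, 3ϵ)

Let ϵ > 0. We seek δ > 0 such that 0 < |t + 6| < δ implies |6/t + 1| < ϵ.
|6/t + 1| = 6·|-6 − t|/(6·|t|) = 6|t + 6|/(6|t|).
Restrict δ ≤ 3. Then |t + 6| < 3 gives |t| > 3, so 6|t| > 18.
Then |6/t + 1| < 6|t + 6|/18, which is < ϵ when |t + 6| < 3ϵ.
Take δ = min(3, 3ϵ). Then 0 < |t + 6| < δ gives both |t + 6| < 3 and |t + 6| < 3ϵ, so |6/t + 1| < ϵ.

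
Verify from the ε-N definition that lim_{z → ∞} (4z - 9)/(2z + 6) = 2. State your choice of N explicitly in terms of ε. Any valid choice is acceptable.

N = (21/2)/ε

Fix ε > 0. We seek N > 0 such that z > N implies |(4z - 9)/(2z + 6) − 2| < ε.
(4z - 9)/(2z + 6) − 2 = (2(4z - 9) − 4(2z + 6)) / (2(2z + 6)) = -42/(2(2z + 6)).
For z > 0 we have 2z + 6 > 2z, so |(4z - 9)/(2z + 6) − 2| = 42/(2(2z + 6)) < 42/(2·2z) = (21/2)/z.
Thus |(4z - 9)/(2z + 6) − 2| < ε whenever z > (21/2)/ε.
Take N = (21/2)/ε. If z > N then |(4z - 9)/(2z + 6) − 2| < (21/2)/z < ε.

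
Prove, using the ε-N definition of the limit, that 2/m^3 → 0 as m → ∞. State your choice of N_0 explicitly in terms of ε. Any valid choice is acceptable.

N_0 = (2/ε)^{1/3}

Let ε > 0 be given. For m ≥ 1, |2/m^3 − 0| = 2/m^3.
2/m^3 < ε ⇔ m^3 > 2/ε ⇔ m > (2/ε)^{1/3}.
Take N_0 = (2/ε)^{1/3}. Then m > N_0 implies 2/m^3 < ε.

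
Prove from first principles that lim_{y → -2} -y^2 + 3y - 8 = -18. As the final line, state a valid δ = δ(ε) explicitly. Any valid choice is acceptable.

Let ε > 0. We want δ > 0 such that 0 < |y + 2| < δ implies |(-y^2 + 3y - 8) + 18| < ε.
(-y^2 + 3y - 8) + 18 = -y^2 + 3y + 10 = (y + 2)(-y + 5).
So |(-y^2 + 3y - 8) + 18| = |y + 2|·|-y + 5|.
Assume first that |y + 2| < 1, so |y| < 3. Then |-y + 5| ≤ 3 + 5 = 8.
Hence |(-y^2 + 3y - 8) + 18| ≤ 8|y + 2| < ε provided |y + 2| < ε/8.
Choosing δ = min(1, ε/8) ensures both conditions, hence |(-y^2 + 3y - 8) + 18| < ε.

δ = min(1, ε/8)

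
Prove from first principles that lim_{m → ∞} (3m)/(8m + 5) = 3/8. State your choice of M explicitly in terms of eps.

M = (15/64)/eps

Suppose eps > 0. For m ≥ 1, |(3m)/(8m + 5) − (3/8)| = |-15|/(8(8m + 5)) = 15/(8(8m + 5)).
Since 8m + 5 ≥ 8m for m ≥ 1, this is ≤ 15/(8·8m) = (15/64)/m.
So |(3m)/(8m + 5) − (3/8)| < eps whenever m > (15/64)/eps.
Take M = (15/64)/eps. If m > M then |(3m)/(8m + 5) − (3/8)| ≤ (15/64)/m < eps.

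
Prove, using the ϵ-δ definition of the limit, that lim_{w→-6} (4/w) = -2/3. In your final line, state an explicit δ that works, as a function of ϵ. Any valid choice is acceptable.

δ = min(3, (9/2)ϵ)

Fix ϵ > 0. We seek δ > 0 such that 0 < |w + 6| < δ implies |4/w + 2/3| < ϵ.
|4/w + 2/3| = 4·|-6 − w|/(6·|w|) = 4|w + 6|/(6|w|).
Restrict δ ≤ 3. Then |w + 6| < 3 gives |w| > 3, so 6|w| > 18.
Then |4/w + 2/3| < 4|w + 6|/18, which is < ϵ when |w + 6| < (9/2)ϵ.
Take δ = min(3, (9/2)ϵ). Then 0 < |w + 6| < δ gives both |w + 6| < 3 and |w + 6| < (9/2)ϵ, so |4/w + 2/3| < ϵ.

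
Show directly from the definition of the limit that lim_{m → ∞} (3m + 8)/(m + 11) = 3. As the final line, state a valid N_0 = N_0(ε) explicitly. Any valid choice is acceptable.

N_0 = 25/ε

Let ε > 0. For m ≥ 1, |(3m + 8)/(m + 11) − 3| = |-25|/((m + 11)) = 25/((m + 11)).
Since m + 11 ≥ m for m ≥ 1, this is ≤ 25/(m) = 25/m.
So |(3m + 8)/(m + 11) − 3| < ε whenever m > 25/ε.
Take N_0 = 25/ε. If m > N_0 then |(3m + 8)/(m + 11) − 3| ≤ 25/m < ε.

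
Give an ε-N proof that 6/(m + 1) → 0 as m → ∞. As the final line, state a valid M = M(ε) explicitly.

M = 6/ε

Let ε > 0. For m ≥ 1, |6/(m + 1) − 0| = 6/(m + 1) ≤ 6/m.
We need 6/m < ε, i.e. m > 6/ε.
Take M = 6/ε. If m > M then |6/(m + 1)| ≤ 6/m < ε.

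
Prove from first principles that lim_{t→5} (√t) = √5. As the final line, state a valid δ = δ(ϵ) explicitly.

δ = min(5, √5·ϵ)

Let ϵ > 0. We want δ > 0 such that 0 < |t − 5| < δ implies |√t − √5| < ϵ.
Multiplying by the conjugate, |√t − √5| = |t − 5|/(√t + √5).
Restrict δ ≤ 5 so that |t − 5| < 5 forces t > 0, and then √t + √5 > √5.
Hence |√t − √5| < |t − 5|/√5, which is < ϵ once |t − 5| < √5·ϵ.
Take δ = min(5, √5·ϵ). If 0 < |t − 5| < δ then t > 0 and |√t − √5| < |t − 5|/√5 < ϵ.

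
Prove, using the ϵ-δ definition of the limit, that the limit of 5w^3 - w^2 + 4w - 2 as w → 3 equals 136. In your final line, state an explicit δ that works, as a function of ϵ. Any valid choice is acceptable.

Fix ϵ > 0. We want δ > 0 such that 0 < |w − 3| < δ implies |(5w^3 - w^2 + 4w - 2) − 136| < ϵ.
(5w^3 - w^2 + 4w - 2) − 136 = 5w^3 - w^2 + 4w - 138 = (w − 3)(5w^2 + 14w + 46).
So |(5w^3 - w^2 + 4w - 2) − 136| = |w − 3|·|5w^2 + 14w + 46|.
Require δ ≤ 1. Then |w − 3| < 1 gives |w| < 4, and by the triangle inequality |5w^2 + 14w + 46| ≤ 5·4^2 + 14·4 + 46 = 182.
Hence |(5w^3 - w^2 + 4w - 2) − 136| ≤ 182|w − 3| < ϵ provided |w − 3| < ϵ/182.
Choosing δ = min(1, ϵ/182) ensures both conditions, hence |(5w^3 - w^2 + 4w - 2) − 136| < ϵ.

δ = min(1, ϵ/182)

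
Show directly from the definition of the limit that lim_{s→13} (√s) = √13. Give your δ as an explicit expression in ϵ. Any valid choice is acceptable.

δ = min(13, √13·ϵ)

Fix ϵ > 0. We want δ > 0 such that 0 < |s − 13| < δ implies |√s − √13| < ϵ.
Rationalise: √s − √13 = (s − 13)/(√s + √13), so |√s − √13| = |s − 13|/(√s + √13).
Restrict δ ≤ 13 so that |s − 13| < 13 forces s > 0, and then √s + √13 > √13.
Hence |√s − √13| < |s − 13|/√13, which is < ϵ once |s − 13| < √13·ϵ.
Take δ = min(13, √13·ϵ). If 0 < |s − 13| < δ then s > 0 and |√s − √13| < |s − 13|/√13 < ϵ.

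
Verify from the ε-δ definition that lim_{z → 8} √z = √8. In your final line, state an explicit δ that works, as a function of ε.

Let ε > 0 be given. We want δ > 0 such that 0 < |z − 8| < δ implies |√z − √8| < ε.
Multiplying by the conjugate, |√z − √8| = |z − 8|/(√z + √8).
Restrict δ ≤ 8 so that |z − 8| < 8 forces z > 0, and then √z + √8 > √8.
Hence |√z − √8| < |z − 8|/√8, which is < ε once |z − 8| < √8·ε.
Take δ = min(8, √8·ε). If 0 < |z − 8| < δ then z > 0 and |√z − √8| < |z − 8|/√8 < ε.

δ = min(8, √8·ε)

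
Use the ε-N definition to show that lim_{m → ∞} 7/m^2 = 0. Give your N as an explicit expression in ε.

N = (7/ε)^{1/2}

Fix ε > 0. For m ≥ 1, |7/m^2 − 0| = 7/m^2.
7/m^2 < ε ⇔ m^2 > 7/ε ⇔ m > (7/ε)^{1/2}.
Take N = (7/ε)^{1/2}. Then m > N implies 7/m^2 < ε.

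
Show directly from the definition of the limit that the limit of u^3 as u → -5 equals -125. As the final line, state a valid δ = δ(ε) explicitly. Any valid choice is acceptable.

Let ε > 0. We seek δ > 0 with 0 < |u + 5| < δ ⇒ |u^3 + 125| < ε.
Factor: u^3 + 125 = (u + 5)(u^2 - 5u + 25), so |u^3 + 125| = |u + 5|·|u^2 - 5u + 25|.
Restrict δ ≤ 1. Then |u + 5| < 1 gives |u| < 6, so by the triangle inequality |u^2 - 5u + 25| ≤ 6^2 + 5·6 + 25 = 91.
Hence |u^3 + 125| ≤ 91|u + 5|, which is < ε once |u + 5| < ε/91.
Take δ = min(1, ε/91). If 0 < |u + 5| < δ then both bounds hold and |u^3 + 125| ≤ 91|u + 5| < 91·(ε/91) = ε.

δ = min(1, ε/91)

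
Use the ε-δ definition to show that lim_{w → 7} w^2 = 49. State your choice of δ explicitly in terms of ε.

Let ε > 0 be given. We seek δ > 0 with 0 < |w − 7| < δ ⇒ |w^2 − 49| < ε.
Factor: w^2 − 49 = (w − 7)(w + 7), so |w^2 − 49| = |w − 7|·|w + 7|.
Impose δ ≤ 2 so that |w| < 9; then |w + 7| ≤ 16.
Hence |w^2 − 49| ≤ 16|w − 7|, which is < ε once |w − 7| < ε/16.
Take δ = min(2, ε/16). If 0 < |w − 7| < δ then both bounds hold and |w^2 − 49| ≤ 16|w − 7| < 16·(ε/16) = ε.

δ = min(2, ε/16)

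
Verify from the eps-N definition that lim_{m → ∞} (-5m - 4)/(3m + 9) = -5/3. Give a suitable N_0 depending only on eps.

N_0 = (11/3)/eps

Suppose eps > 0. For m ≥ 1, |(-5m - 4)/(3m + 9) + 5/3| = |33|/(3(3m + 9)) = 33/(3(3m + 9)).
Since 3m + 9 ≥ 3m for m ≥ 1, this is ≤ 33/(3·3m) = (11/3)/m.
So |(-5m - 4)/(3m + 9) + 5/3| < eps whenever m > (11/3)/eps.
Take N_0 = (11/3)/eps. If m > N_0 then |(-5m - 4)/(3m + 9) + 5/3| ≤ (11/3)/m < eps.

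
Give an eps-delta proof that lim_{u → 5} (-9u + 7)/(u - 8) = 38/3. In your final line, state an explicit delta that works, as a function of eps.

Let eps > 0 be given. We want delta > 0 with 0 < |u − 5| < delta ⇒ |(-9u + 7)/(u - 8) − (38/3)| < eps.
Combining over a common denominator, (-9u + 7)/(u - 8) − (38/3) = [(-9u + 7)·(-3) − (-38)·(u - 8)] / [(-3)·(u - 8)] = 65(u − 5) / ((-3)(u - 8)).
So |(-9u + 7)/(u - 8) − (38/3)| = 65|u − 5| / (3·|u − 8|).
Require delta ≤ 3/2, so |u − 8| ≥ |-3| − |u − 5| > 3 − 3/2 = 3/2.
Hence |(-9u + 7)/(u - 8) − (38/3)| < 65|u − 5|/(3·(3/2)) = (130/9)|u − 5|, which is < eps once |u − 5| < (9/130)eps.
Take delta = min(3/2, (9/130)eps). Then 0 < |u − 5| < delta forces both bounds, so |(-9u + 7)/(u - 8) − (38/3)| < eps.

delta = min(3/2, (9/130)eps)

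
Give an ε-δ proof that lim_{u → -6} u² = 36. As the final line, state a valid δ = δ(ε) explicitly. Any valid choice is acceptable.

Let ε > 0. We seek δ > 0 with 0 < |u + 6| < δ ⇒ |u² − 36| < ε.
Factor: u² − 36 = (u + 6)(u - 6), so |u² − 36| = |u + 6|·|u - 6|.
Restrict δ ≤ 2. Then |u + 6| < 2 gives |u| < 8, so by the triangle inequality |u - 6| ≤ 8 + 6 = 14.
Hence |u² − 36| ≤ 14|u + 6|, which is < ε once |u + 6| < ε/14.
Take δ = min(2, ε/14). If 0 < |u + 6| < δ then both bounds hold and |u² − 36| ≤ 14|u + 6| < 14·(ε/14) = ε.

δ = min(2, ε/14)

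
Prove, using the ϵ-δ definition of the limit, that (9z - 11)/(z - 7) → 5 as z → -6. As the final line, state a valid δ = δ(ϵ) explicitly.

Let ϵ > 0. We want δ > 0 with 0 < |z + 6| < δ ⇒ |(9z - 11)/(z - 7) − 5| < ϵ.
Combining over a common denominator, (9z - 11)/(z - 7) − 5 = [(9z - 11)·(-13) − (-65)·(z - 7)] / [(-13)·(z - 7)] = -52(z + 6) / ((-13)(z - 7)).
So |(9z - 11)/(z - 7) − 5| = 52|z + 6| / (13·|z − 7|).
Restrict δ ≤ 13/2. Then |z + 6| < 13/2 gives |z − 7| = |(z + 6) + (-13)| ≥ 13 − 13/2 = 13/2.
Hence |(9z - 11)/(z - 7) − 5| < 52|z + 6|/(13·(13/2)) = (8/13)|z + 6|, which is < ϵ once |z + 6| < (13/8)ϵ.
Take δ = min(13/2, (13/8)ϵ). Then 0 < |z + 6| < δ forces both bounds, so |(9z - 11)/(z - 7) − 5| < ϵ.

δ = min(13/2, (13/8)ϵ)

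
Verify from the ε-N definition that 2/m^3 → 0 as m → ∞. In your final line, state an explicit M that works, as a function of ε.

Fix ε > 0. For m ≥ 1, |2/m^3 − 0| = 2/m^3.
2/m^3 < ε ⇔ m^3 > 2/ε ⇔ m > (2/ε)^{1/3}.
Take M = (2/ε)^{1/3}. Then m > M implies 2/m^3 < ε.

M = (2/ε)^{1/3}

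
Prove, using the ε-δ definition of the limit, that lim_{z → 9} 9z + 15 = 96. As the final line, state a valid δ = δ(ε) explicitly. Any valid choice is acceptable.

Let ε > 0. We need δ > 0 so that 0 < |z − 9| < δ implies |(9z + 15) − 96| < ε.
Since (9z + 15) − 96 = 9(z − 9), we have |(9z + 15) − 96| = 9|z − 9|.
Thus it suffices that |z − 9| < ε/9.
Choosing δ = ε/9 gives |(9z + 15) − 96| = 9|z − 9| < ε whenever |z − 9| < δ.

δ = ε/9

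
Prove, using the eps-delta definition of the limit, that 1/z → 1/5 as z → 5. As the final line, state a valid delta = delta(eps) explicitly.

Suppose eps > 0. We seek delta > 0 such that 0 < |z − 5| < delta implies |1/z − (1/5)| < eps.
|1/z − (1/5)| = |5 − z|/(5·|z|) = |z − 5|/(5|z|).
Restrict delta ≤ 5/2. Then |z − 5| < 5/2 gives |z| > 5/2, so 5|z| > 25/2.
Then |1/z − (1/5)| < |z − 5|/(25/2), which is < eps when |z − 5| < (25/2)eps.
Take delta = min(5/2, (25/2)eps). Then 0 < |z − 5| < delta gives both |z − 5| < 5/2 and |z − 5| < (25/2)eps, so |1/z − (1/5)| < eps.

delta = min(5/2, (25/2)eps)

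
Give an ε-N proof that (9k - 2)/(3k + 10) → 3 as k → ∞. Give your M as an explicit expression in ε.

Fix ε > 0. For k ≥ 1, |(9k - 2)/(3k + 10) − 3| = |-96|/(3(3k + 10)) = 96/(3(3k + 10)).
Since 3k + 10 ≥ 3k for k ≥ 1, this is ≤ 96/(3·3k) = (32/3)/k.
So |(9k - 2)/(3k + 10) − 3| < ε whenever k > (32/3)/ε.
Take M = (32/3)/ε. If k > M then |(9k - 2)/(3k + 10) − 3| ≤ (32/3)/k < ε.

M = (32/3)/ε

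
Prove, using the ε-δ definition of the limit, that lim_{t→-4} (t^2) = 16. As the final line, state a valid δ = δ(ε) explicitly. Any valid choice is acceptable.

Fix ε > 0. We seek δ > 0 with 0 < |t + 4| < δ ⇒ |t^2 − 16| < ε.
Factor: t^2 − 16 = (t + 4)(t - 4), so |t^2 − 16| = |t + 4|·|t - 4|.
Restrict δ ≤ 1. Then |t + 4| < 1 gives |t| < 5, so by the triangle inequality |t - 4| ≤ 5 + 4 = 9.
Hence |t^2 − 16| ≤ 9|t + 4|, which is < ε once |t + 4| < ε/9.
Take δ = min(1, ε/9). If 0 < |t + 4| < δ then both bounds hold and |t^2 − 16| ≤ 9|t + 4| < 9·(ε/9) = ε.

δ = min(1, ε/9)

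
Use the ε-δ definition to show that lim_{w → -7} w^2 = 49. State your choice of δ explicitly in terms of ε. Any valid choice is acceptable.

Fix ε > 0. We seek δ > 0 with 0 < |w + 7| < δ ⇒ |w^2 − 49| < ε.
Factor: w^2 − 49 = (w + 7)(w - 7), so |w^2 − 49| = |w + 7|·|w - 7|.
Restrict δ ≤ 1. Then |w + 7| < 1 gives |w| < 8, so by the triangle inequality |w - 7| ≤ 8 + 7 = 15.
Hence |w^2 − 49| ≤ 15|w + 7|, which is < ε once |w + 7| < ε/15.
Take δ = min(1, ε/15). If 0 < |w + 7| < δ then both bounds hold and |w^2 − 49| ≤ 15|w + 7| < 15·(ε/15) = ε.

δ = min(1, ε/15)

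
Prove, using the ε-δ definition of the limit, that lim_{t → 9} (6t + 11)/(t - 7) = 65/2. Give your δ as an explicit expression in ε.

Suppose ε > 0. We want δ > 0 with 0 < |t − 9| < δ ⇒ |(6t + 11)/(t - 7) − (65/2)| < ε.
Combining over a common denominator, (6t + 11)/(t - 7) − (65/2) = [(6t + 11)·2 − 65·(t - 7)] / [2·(t - 7)] = -53(t − 9) / (2(t - 7)).
So |(6t + 11)/(t - 7) − (65/2)| = 53|t − 9| / (2·|t − 7|).
Restrict δ ≤ 1. Then |t − 9| < 1 gives |t − 7| = |(t − 9) + 2| ≥ 2 − 1 = 1.
Hence |(6t + 11)/(t - 7) − (65/2)| < 53|t − 9|/(2·1) = (53/2)|t − 9|, which is < ε once |t − 9| < (2/53)ε.
Take δ = min(1, (2/53)ε). Then 0 < |t − 9| < δ forces both bounds, so |(6t + 11)/(t - 7) − (65/2)| < ε.

δ = min(1, (2/53)ε)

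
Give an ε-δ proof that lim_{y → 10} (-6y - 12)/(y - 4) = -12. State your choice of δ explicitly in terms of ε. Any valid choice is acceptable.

δ = min(3, (1/2)ε)

Suppose ε > 0. We want δ > 0 with 0 < |y − 10| < δ ⇒ |(-6y - 12)/(y - 4) + 12| < ε.
Combining over a common denominator, (-6y - 12)/(y - 4) + 12 = [(-6y - 12)·6 − (-72)·(y - 4)] / [6·(y - 4)] = 36(y − 10) / (6(y - 4)).
So |(-6y - 12)/(y - 4) + 12| = 36|y − 10| / (6·|y − 4|).
Restrict δ ≤ 3. Then |y − 10| < 3 gives |y − 4| = |(y − 10) + 6| ≥ 6 − 3 = 3.
Hence |(-6y - 12)/(y - 4) + 12| < 36|y − 10|/(6·3) = 2|y − 10|, which is < ε once |y − 10| < (1/2)ε.
Take δ = min(3, (1/2)ε). Then 0 < |y − 10| < δ forces both bounds, so |(-6y - 12)/(y - 4) + 12| < ε.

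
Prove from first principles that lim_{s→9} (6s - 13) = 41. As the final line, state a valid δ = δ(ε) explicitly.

δ = ε/6

Let ε > 0 be given. We need δ > 0 so that 0 < |s − 9| < δ implies |(6s - 13) − 41| < ε.
|(6s - 13) − 41| = |6s - 54| = 6|s − 9|.
So 6|s − 9| < ε exactly when |s − 9| < ε/6.
Choosing δ = ε/6 gives |(6s - 13) − 41| = 6|s − 9| < ε whenever |s − 9| < δ.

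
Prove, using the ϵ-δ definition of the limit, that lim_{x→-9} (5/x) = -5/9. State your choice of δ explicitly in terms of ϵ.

Let ϵ > 0 be given. We seek δ > 0 such that 0 < |x + 9| < δ implies |5/x + 5/9| < ϵ.
|5/x + 5/9| = 5·|-9 − x|/(9·|x|) = 5|x + 9|/(9|x|).
Restrict δ ≤ 9/2. Then |x + 9| < 9/2 gives |x| > 9/2, so 9|x| > 81/2.
Then |5/x + 5/9| < 5|x + 9|/(81/2), which is < ϵ when |x + 9| < (81/10)ϵ.
Take δ = min(9/2, (81/10)ϵ). Then 0 < |x + 9| < δ gives both |x + 9| < 9/2 and |x + 9| < (81/10)ϵ, so |5/x + 5/9| < ϵ.

δ = min(9/2, (81/10)ϵ)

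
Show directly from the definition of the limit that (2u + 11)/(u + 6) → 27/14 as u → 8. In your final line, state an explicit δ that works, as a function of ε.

Let ε > 0. We want δ > 0 with 0 < |u − 8| < δ ⇒ |(2u + 11)/(u + 6) − (27/14)| < ε.
Combining over a common denominator, (2u + 11)/(u + 6) − (27/14) = [(2u + 11)·14 − 27·(u + 6)] / [14·(u + 6)] = 1(u − 8) / (14(u + 6)).
So |(2u + 11)/(u + 6) − (27/14)| = |u − 8| / (14·|u + 6|).
Require δ ≤ 7, so |u + 6| ≥ |14| − |u − 8| > 14 − 7 = 7.
Hence |(2u + 11)/(u + 6) − (27/14)| < |u − 8|/(14·7) = (1/98)|u − 8|, which is < ε once |u − 8| < 98ε.
Take δ = min(7, 98ε). Then 0 < |u − 8| < δ forces both bounds, so |(2u + 11)/(u + 6) − (27/14)| < ε.

δ = min(7, 98ε)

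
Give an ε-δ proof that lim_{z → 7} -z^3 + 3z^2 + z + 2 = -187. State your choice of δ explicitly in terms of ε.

δ = min(1, ε/123)

Let ε > 0 be given. We want δ > 0 such that 0 < |z − 7| < δ implies |(-z^3 + 3z^2 + z + 2) + 187| < ε.
(-z^3 + 3z^2 + z + 2) + 187 = -z^3 + 3z^2 + z + 189 = (z − 7)(-z^2 - 4z - 27).
So |(-z^3 + 3z^2 + z + 2) + 187| = |z − 7|·|-z^2 - 4z - 27|.
Require δ ≤ 1. Then |z − 7| < 1 gives |z| < 8, and by the triangle inequality |-z^2 - 4z - 27| ≤ 8^2 + 4·8 + 27 = 123.
Hence |(-z^3 + 3z^2 + z + 2) + 187| ≤ 123|z − 7| < ε provided |z − 7| < ε/123.
Choosing δ = min(1, ε/123) ensures both conditions, hence |(-z^3 + 3z^2 + z + 2) + 187| < ε.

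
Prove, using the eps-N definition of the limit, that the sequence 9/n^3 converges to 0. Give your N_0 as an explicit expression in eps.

Suppose eps > 0. For n ≥ 1, |9/n^3 − 0| = 9/n^3.
9/n^3 < eps ⇔ n^3 > 9/eps ⇔ n > (9/eps)^{1/3}.
Take N_0 = (9/eps)^{1/3}. Then n > N_0 implies 9/n^3 < eps.

N_0 = (9/eps)^{1/3}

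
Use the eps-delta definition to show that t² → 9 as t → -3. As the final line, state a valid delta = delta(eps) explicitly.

Suppose eps > 0. We seek delta > 0 with 0 < |t + 3| < delta ⇒ |t² − 9| < eps.
Factor: t² − 9 = (t + 3)(t - 3), so |t² − 9| = |t + 3|·|t - 3|.
Impose delta ≤ 2 so that |t| < 5; then |t - 3| ≤ 8.
Hence |t² − 9| ≤ 8|t + 3|, which is < eps once |t + 3| < eps/8.
Take delta = min(2, eps/8). If 0 < |t + 3| < delta then both bounds hold and |t² − 9| ≤ 8|t + 3| < 8·(eps/8) = eps.

delta = min(2, eps/8)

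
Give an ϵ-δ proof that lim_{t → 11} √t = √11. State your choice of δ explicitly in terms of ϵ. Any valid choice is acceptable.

Suppose ϵ > 0. We want δ > 0 such that 0 < |t − 11| < δ implies |√t − √11| < ϵ.
Rationalise: √t − √11 = (t − 11)/(√t + √11), so |√t − √11| = |t − 11|/(√t + √11).
Restrict δ ≤ 11 so that |t − 11| < 11 forces t > 0, and then √t + √11 > √11.
Hence |√t − √11| < |t − 11|/√11, which is < ϵ once |t − 11| < √11·ϵ.
Take δ = min(11, √11·ϵ). If 0 < |t − 11| < δ then t > 0 and |√t − √11| < |t − 11|/√11 < ϵ.

δ = min(11, √11·ϵ)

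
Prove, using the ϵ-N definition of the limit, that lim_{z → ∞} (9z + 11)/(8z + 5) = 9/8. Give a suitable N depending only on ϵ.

N = (43/64)/ϵ

Suppose ϵ > 0. We seek N > 0 such that z > N implies |(9z + 11)/(8z + 5) − (9/8)| < ϵ.
(9z + 11)/(8z + 5) − (9/8) = (8(9z + 11) − 9(8z + 5)) / (8(8z + 5)) = 43/(8(8z + 5)).
For z > 0 we have 8z + 5 > 8z, so |(9z + 11)/(8z + 5) − (9/8)| = 43/(8(8z + 5)) < 43/(8·8z) = (43/64)/z.
Thus |(9z + 11)/(8z + 5) − (9/8)| < ϵ whenever z > (43/64)/ϵ.
Take N = (43/64)/ϵ. If z > N then |(9z + 11)/(8z + 5) − (9/8)| < (43/64)/z < ϵ.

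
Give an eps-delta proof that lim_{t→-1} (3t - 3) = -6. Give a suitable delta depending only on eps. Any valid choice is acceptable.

Let eps > 0 be given. We need delta > 0 so that 0 < |t + 1| < delta implies |(3t - 3) + 6| < eps.
|(3t - 3) + 6| = |3t + 3| = 3|t + 1|.
So 3|t + 1| < eps exactly when |t + 1| < eps/3.
Choosing delta = eps/3 gives |(3t - 3) + 6| = 3|t + 1| < eps whenever |t + 1| < delta.

delta = eps/3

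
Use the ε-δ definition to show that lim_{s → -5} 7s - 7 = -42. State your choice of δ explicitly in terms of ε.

Suppose ε > 0. We need δ > 0 so that 0 < |s + 5| < δ implies |(7s - 7) + 42| < ε.
|(7s - 7) + 42| = |7s + 35| = 7|s + 5|.
So 7|s + 5| < ε exactly when |s + 5| < ε/7.
Choosing δ = ε/7 gives |(7s - 7) + 42| = 7|s + 5| < ε whenever |s + 5| < δ.

δ = ε/7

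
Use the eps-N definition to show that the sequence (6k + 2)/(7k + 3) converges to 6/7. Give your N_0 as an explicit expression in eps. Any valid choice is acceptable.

N_0 = (4/49)/eps

Fix eps > 0. For k ≥ 1, |(6k + 2)/(7k + 3) − (6/7)| = |-4|/(7(7k + 3)) = 4/(7(7k + 3)).
Since 7k + 3 ≥ 7k for k ≥ 1, this is ≤ 4/(7·7k) = (4/49)/k.
So |(6k + 2)/(7k + 3) − (6/7)| < eps whenever k > (4/49)/eps.
Take N_0 = (4/49)/eps. If k > N_0 then |(6k + 2)/(7k + 3) − (6/7)| ≤ (4/49)/k < eps.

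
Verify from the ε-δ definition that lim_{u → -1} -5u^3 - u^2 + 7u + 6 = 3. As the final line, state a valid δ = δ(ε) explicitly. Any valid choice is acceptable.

Let ε > 0. We want δ > 0 such that 0 < |u + 1| < δ implies |(-5u^3 - u^2 + 7u + 6) − 3| < ε.
(-5u^3 - u^2 + 7u + 6) − 3 = -5u^3 - u^2 + 7u + 3 = (u + 1)(-5u^2 + 4u + 3).
So |(-5u^3 - u^2 + 7u + 6) − 3| = |u + 1|·|-5u^2 + 4u + 3|.
Require δ ≤ 1. Then |u + 1| < 1 gives |u| < 2, and by the triangle inequality |-5u^2 + 4u + 3| ≤ 5·2^2 + 4·2 + 3 = 31.
Hence |(-5u^3 - u^2 + 7u + 6) − 3| ≤ 31|u + 1| < ε provided |u + 1| < ε/31.
Take δ = min(1, ε/31). Then 0 < |u + 1| < δ gives both |u + 1| < 1 and |u + 1| < ε/31, so |(-5u^3 - u^2 + 7u + 6) − 3| < ε.

δ = min(1, ε/31)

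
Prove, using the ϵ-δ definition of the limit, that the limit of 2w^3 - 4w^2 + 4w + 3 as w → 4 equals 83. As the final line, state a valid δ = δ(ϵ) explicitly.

δ = min(1, ϵ/90)

Let ϵ > 0. We want δ > 0 such that 0 < |w − 4| < δ implies |(2w^3 - 4w^2 + 4w + 3) − 83| < ϵ.
(2w^3 - 4w^2 + 4w + 3) − 83 = 2w^3 - 4w^2 + 4w - 80 = (w − 4)(2w^2 + 4w + 20).
So |(2w^3 - 4w^2 + 4w + 3) − 83| = |w − 4|·|2w^2 + 4w + 20|.
Require δ ≤ 1. Then |w − 4| < 1 gives |w| < 5, and by the triangle inequality |2w^2 + 4w + 20| ≤ 2·5^2 + 4·5 + 20 = 90.
Hence |(2w^3 - 4w^2 + 4w + 3) − 83| ≤ 90|w − 4| < ϵ provided |w − 4| < ϵ/90.
Take δ = min(1, ϵ/90). Then 0 < |w − 4| < δ gives both |w − 4| < 1 and |w − 4| < ϵ/90, so |(2w^3 - 4w^2 + 4w + 3) − 83| < ϵ.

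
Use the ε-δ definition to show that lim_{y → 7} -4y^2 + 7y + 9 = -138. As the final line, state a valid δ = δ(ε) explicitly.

Fix ε > 0. We want δ > 0 such that 0 < |y − 7| < δ implies |(-4y^2 + 7y + 9) + 138| < ε.
(-4y^2 + 7y + 9) + 138 = -4y^2 + 7y + 147 = (y − 7)(-4y - 21).
So |(-4y^2 + 7y + 9) + 138| = |y − 7|·|-4y - 21|.
Assume first that |y − 7| < 1, so |y| < 8. Then |-4y - 21| ≤ 4·8 + 21 = 53.
Hence |(-4y^2 + 7y + 9) + 138| ≤ 53|y − 7| < ε provided |y − 7| < ε/53.
Take δ = min(1, ε/53). Then 0 < |y − 7| < δ gives both |y − 7| < 1 and |y − 7| < ε/53, so |(-4y^2 + 7y + 9) + 138| < ε.

δ = min(1, ε/53)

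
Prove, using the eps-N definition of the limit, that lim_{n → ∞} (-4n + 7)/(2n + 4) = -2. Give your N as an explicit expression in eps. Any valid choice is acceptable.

Let eps > 0 be given. For n ≥ 1, |(-4n + 7)/(2n + 4) + 2| = |30|/(2(2n + 4)) = 30/(2(2n + 4)).
Since 2n + 4 ≥ 2n for n ≥ 1, this is ≤ 30/(2·2n) = (15/2)/n.
So |(-4n + 7)/(2n + 4) + 2| < eps whenever n > (15/2)/eps.
Take N = (15/2)/eps. If n > N then |(-4n + 7)/(2n + 4) + 2| ≤ (15/2)/n < eps.

N = (15/2)/eps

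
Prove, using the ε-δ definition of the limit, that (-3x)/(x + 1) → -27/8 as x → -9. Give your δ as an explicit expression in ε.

δ = min(4, (32/3)ε)

Suppose ε > 0. We want δ > 0 with 0 < |x + 9| < δ ⇒ |(-3x)/(x + 1) + 27/8| < ε.
Combining over a common denominator, (-3x)/(x + 1) + 27/8 = [(-3x)·(-8) − 27·(x + 1)] / [(-8)·(x + 1)] = -3(x + 9) / ((-8)(x + 1)).
So |(-3x)/(x + 1) + 27/8| = 3|x + 9| / (8·|x + 1|).
Restrict δ ≤ 4. Then |x + 9| < 4 gives |x + 1| = |(x + 9) + (-8)| ≥ 8 − 4 = 4.
Hence |(-3x)/(x + 1) + 27/8| < 3|x + 9|/(8·4) = (3/32)|x + 9|, which is < ε once |x + 9| < (32/3)ε.
Take δ = min(4, (32/3)ε). Then 0 < |x + 9| < δ forces both bounds, so |(-3x)/(x + 1) + 27/8| < ε.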